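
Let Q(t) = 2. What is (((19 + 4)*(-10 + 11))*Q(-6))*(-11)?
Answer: -506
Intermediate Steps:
(((19 + 4)*(-10 + 11))*Q(-6))*(-11) = (((19 + 4)*(-10 + 11))*2)*(-11) = ((23*1)*2)*(-11) = (23*2)*(-11) = 46*(-11) = -506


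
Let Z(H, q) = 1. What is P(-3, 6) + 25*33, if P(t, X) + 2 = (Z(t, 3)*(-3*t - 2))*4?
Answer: 851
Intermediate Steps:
P(t, X) = -10 - 12*t (P(t, X) = -2 + (1*(-3*t - 2))*4 = -2 + (1*(-2 - 3*t))*4 = -2 + (-2 - 3*t)*4 = -2 + (-8 - 12*t) = -10 - 12*t)
P(-3, 6) + 25*33 = (-10 - 12*(-3)) + 25*33 = (-10 + 36) + 825 = 26 + 825 = 851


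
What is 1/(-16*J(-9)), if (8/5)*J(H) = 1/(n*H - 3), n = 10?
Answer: 93/10 ≈ 9.3000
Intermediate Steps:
J(H) = 5/(8*(-3 + 10*H)) (J(H) = 5/(8*(10*H - 3)) = 5/(8*(-3 + 10*H)))
1/(-16*J(-9)) = 1/(-10/(-3 + 10*(-9))) = 1/(-10/(-3 - 90)) = 1/(-10/(-93)) = 1/(-10*(-1)/93) = 1/(-16*(-5/744)) = 1/(10/93) = 93/10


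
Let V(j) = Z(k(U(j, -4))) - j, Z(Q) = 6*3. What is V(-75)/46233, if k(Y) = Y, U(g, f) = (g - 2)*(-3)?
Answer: 31/15411 ≈ 0.0020115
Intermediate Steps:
U(g, f) = 6 - 3*g (U(g, f) = (-2 + g)*(-3) = 6 - 3*g)
Z(Q) = 18
V(j) = 18 - j
V(-75)/46233 = (18 - 1*(-75))/46233 = (18 + 75)*(1/46233) = 93*(1/46233) = 31/15411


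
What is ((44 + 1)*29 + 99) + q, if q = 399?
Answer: 1803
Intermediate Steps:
((44 + 1)*29 + 99) + q = ((44 + 1)*29 + 99) + 399 = (45*29 + 99) + 399 = (1305 + 99) + 399 = 1404 + 399 = 1803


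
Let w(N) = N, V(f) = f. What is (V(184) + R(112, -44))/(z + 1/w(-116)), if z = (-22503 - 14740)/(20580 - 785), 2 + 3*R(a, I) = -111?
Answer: -1008040580/13019949 ≈ -77.423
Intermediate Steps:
R(a, I) = -113/3 (R(a, I) = -⅔ + (⅓)*(-111) = -⅔ - 37 = -113/3)
z = -37243/19795 ≈ -1.8814
(V(184) + R(112, -44))/(z + 1/w(-116)) = (184 - 113/3)/(-37243/19795 + 1/(-116)) = 439/(3*(-37243/19795 - 1/116)) = 439/(3*(-4339983/2296220)) = (439/3)*(-2296220/4339983) = -1008040580/13019949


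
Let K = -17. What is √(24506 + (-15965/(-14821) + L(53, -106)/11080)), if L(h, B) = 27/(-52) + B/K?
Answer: √32278296789774112268481810/36291886280 ≈ 156.55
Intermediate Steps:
L(h, B) = -27/52 - B/17 (L(h, B) = 27/(-52) + B/(-17) = 27*(-1/52) + B*(-1/17) = -27/52 - B/17)
√(24506 + (-15965/(-14821) + L(53, -106)/11080)) = √(24506 + (-15965/(-14821) + (-27/52 - 1/17*(-106))/11080)) = √(24506 + (-15965*(-1/14821) + (-27/52 + 106/17)*(1/11080))) = √(24506 + (15965/14821 + (5053/884)*(1/11080))) = √(24506 + (15965/14821 + 5053/9794720)) = √(24506 + 156447595313/145167545120) = √(3557632308306033/145167545120) = √32278296789774112268481810/36291886280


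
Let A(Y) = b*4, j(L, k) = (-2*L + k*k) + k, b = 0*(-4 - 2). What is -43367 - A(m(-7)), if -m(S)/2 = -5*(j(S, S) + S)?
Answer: -43367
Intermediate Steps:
b = 0 (b = 0*(-6) = 0)
j(L, k) = k + k² - 2*L (j(L, k) = (-2*L + k²) + k = (k² - 2*L) + k = k + k² - 2*L)
m(S) = 10*S² (m(S) = -(-10)*((S + S² - 2*S) + S) = -(-10)*((S² - S) + S) = -(-10)*S² = 10*S²)
A(Y) = 0 (A(Y) = 0*4 = 0)
-43367 - A(m(-7)) = -43367 - 1*0 = -43367 + 0 = -43367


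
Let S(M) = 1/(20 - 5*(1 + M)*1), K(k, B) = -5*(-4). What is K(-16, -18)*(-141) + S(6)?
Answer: -42301/15 ≈ -2820.1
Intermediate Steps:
K(k, B) = 20
S(M) = 1/(15 - 5*M) (S(M) = 1/(20 + (-5 - 5*M)*1) = 1/(20 + (-5 - 5*M)) = 1/(15 - 5*M))
K(-16, -18)*(-141) + S(6) = 20*(-141) - 1/(-15 + 5*6) = -2820 - 1/(-15 + 30) = -2820 - 1/15 = -42301/15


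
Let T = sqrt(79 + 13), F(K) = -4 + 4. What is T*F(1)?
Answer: 0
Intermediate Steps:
F(K) = 0
T = 2*sqrt(23) (T = sqrt(92) = 2*sqrt(23) ≈ 9.5917)
T*F(1) = (2*sqrt(23))*0 = 0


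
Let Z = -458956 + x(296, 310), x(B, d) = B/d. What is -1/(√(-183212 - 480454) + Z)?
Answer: 5513197480/2530317770704337 + 24025*I*√663666/5060635541408674 ≈ 2.1789e-6 + 3.8675e-9*I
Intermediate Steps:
Z = -71138032/155 (Z = -458956 + 296/310 = -458956 + 296*(1/310) = -458956 + 148/155 = -71138032/155 ≈ -4.5896e+5)
-1/(√(-183212 - 480454) + Z) = -1/(√(-183212 - 480454) - 71138032/155) = -1/(√(-663666) - 71138032/155) = -1/(I*√663666 - 71138032/155) = -1/(-71138032/155 + I*√663666)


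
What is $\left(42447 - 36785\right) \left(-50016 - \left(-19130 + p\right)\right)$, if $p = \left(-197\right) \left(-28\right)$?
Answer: $-206108124$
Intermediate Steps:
$p = 5516$
$\left(42447 - 36785\right) \left(-50016 - \left(-19130 + p\right)\right) = \left(42447 - 36785\right) \left(-50016 + \left(19130 - 5516\right)\right) = 5662 \left(-50016 + \left(19130 - 5516\right)\right) = 5662 \left(-50016 + 13614\right) = 5662 \left(-36402\right) = -206108124$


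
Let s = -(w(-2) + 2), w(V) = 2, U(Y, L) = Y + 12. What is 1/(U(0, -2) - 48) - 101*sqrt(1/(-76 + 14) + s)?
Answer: -1/36 - 101*I*sqrt(15438)/62 ≈ -0.027778 - 202.41*I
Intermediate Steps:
U(Y, L) = 12 + Y
s = -4 (s = -(2 + 2) = -1*4 = -4)
1/(U(0, -2) - 48) - 101*sqrt(1/(-76 + 14) + s) = 1/((12 + 0) - 48) - 101*sqrt(1/(-76 + 14) - 4) = 1/(12 - 48) - 101*sqrt(1/(-62) - 4) = 1/(-36) - 101*sqrt(-1/62 - 4) = -1/36 - 101*I*sqrt(15438)/62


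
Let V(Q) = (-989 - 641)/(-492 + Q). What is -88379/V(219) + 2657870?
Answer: 4308200633/1630 ≈ 2.6431e+6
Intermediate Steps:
V(Q) = -1630/(-492 + Q)
-88379/V(219) + 2657870 = -88379/((-1630/(-492 + 219))) + 2657870 = -88379/((-1630/(-273))) + 2657870 = -88379/((-1630*(-1/273))) + 2657870 = -88379/1630/273 + 2657870 = -88379*273/1630 + 2657870 = -24127467/1630 + 2657870 = 4308200633/1630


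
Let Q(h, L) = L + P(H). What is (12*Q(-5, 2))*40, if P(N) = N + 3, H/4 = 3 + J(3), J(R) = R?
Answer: 13920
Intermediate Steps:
H = 24 (H = 4*(3 + 3) = 4*6 = 24)
P(N) = 3 + N
Q(h, L) = 27 + L (Q(h, L) = L + (3 + 24) = L + 27 = 27 + L)
(12*Q(-5, 2))*40 = (12*(27 + 2))*40 = (12*29)*40 = 348*40 = 13920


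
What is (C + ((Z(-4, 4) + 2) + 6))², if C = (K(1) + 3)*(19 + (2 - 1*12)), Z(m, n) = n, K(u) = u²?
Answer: 2304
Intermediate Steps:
C = 36 (C = (1² + 3)*(19 + (2 - 1*12)) = (1 + 3)*(19 + (2 - 12)) = 4*(19 - 10) = 4*9 = 36)
(C + ((Z(-4, 4) + 2) + 6))² = (36 + ((4 + 2) + 6))² = (36 + (6 + 6))² = (36 + 12)² = 48² = 2304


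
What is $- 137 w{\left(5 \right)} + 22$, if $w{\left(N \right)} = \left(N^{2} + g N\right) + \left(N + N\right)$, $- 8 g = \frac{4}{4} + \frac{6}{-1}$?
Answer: $- \frac{41609}{8} \approx -5201.1$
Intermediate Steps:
$g = \frac{5}{8}$ ($g = - \frac{\frac{4}{4} + \frac{6}{-1}}{8} = - \frac{4 \cdot \frac{1}{4} + 6 \left(-1\right)}{8} = - \frac{1 - 6}{8} = \left(- \frac{1}{8}\right) \left(-5\right) = \frac{5}{8} \approx 0.625$)
$w{\left(N \right)} = N^{2} + \frac{21 N}{8}$ ($w{\left(N \right)} = \left(N^{2} + \frac{5 N}{8}\right) + \left(N + N\right) = \left(N^{2} + \frac{5 N}{8}\right) + 2 N = N^{2} + \frac{21 N}{8}$)
$- 137 w{\left(5 \right)} + 22 = - 137 \cdot \frac{1}{8} \cdot 5 \left(21 + 8 \cdot 5\right) + 22 = - 137 \cdot \frac{1}{8} \cdot 5 \left(21 + 40\right) + 22 = - 137 \cdot \frac{1}{8} \cdot 5 \cdot 61 + 22 = \left(-137\right) \frac{305}{8} + 22 = - \frac{41785}{8} + 22 = - \frac{41609}{8}$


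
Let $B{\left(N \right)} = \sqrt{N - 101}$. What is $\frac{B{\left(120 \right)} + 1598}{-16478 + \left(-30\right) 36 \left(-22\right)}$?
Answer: $\frac{799}{3641} + \frac{\sqrt{19}}{7282} \approx 0.22004$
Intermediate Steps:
$B{\left(N \right)} = \sqrt{-101 + N}$
$\frac{B{\left(120 \right)} + 1598}{-16478 + \left(-30\right) 36 \left(-22\right)} = \frac{\sqrt{-101 + 120} + 1598}{-16478 + \left(-30\right) 36 \left(-22\right)} = \frac{\sqrt{19} + 1598}{-16478 - -23760} = \frac{1598 + \sqrt{19}}{-16478 + 23760} = \frac{1598 + \sqrt{19}}{7282} = \left(1598 + \sqrt{19}\right) \frac{1}{7282} = \frac{799}{3641} + \frac{\sqrt{19}}{7282}$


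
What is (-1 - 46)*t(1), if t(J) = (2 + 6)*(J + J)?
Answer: -752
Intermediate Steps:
t(J) = 16*J (t(J) = 8*(2*J) = 16*J)
(-1 - 46)*t(1) = (-1 - 46)*(16*1) = -47*16 = -752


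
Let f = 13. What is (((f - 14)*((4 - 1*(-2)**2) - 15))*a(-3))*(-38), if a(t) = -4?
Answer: 2280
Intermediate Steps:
(((f - 14)*((4 - 1*(-2)**2) - 15))*a(-3))*(-38) = (((13 - 14)*((4 - 1*(-2)**2) - 15))*(-4))*(-38) = (-((4 - 1*4) - 15)*(-4))*(-38) = (-((4 - 4) - 15)*(-4))*(-38) = (-(0 - 15)*(-4))*(-38) = (-1*(-15)*(-4))*(-38) = (15*(-4))*(-38) = -60*(-38) = 2280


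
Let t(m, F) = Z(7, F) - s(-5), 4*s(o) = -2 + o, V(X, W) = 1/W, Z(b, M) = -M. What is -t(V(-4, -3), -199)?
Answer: -803/4 ≈ -200.75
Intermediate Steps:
s(o) = -½ + o/4 (s(o) = (-2 + o)/4 = -½ + o/4)
t(m, F) = 7/4 - F (t(m, F) = -F - (-½ + (¼)*(-5)) = -F - (-½ - 5/4) = -F - 1*(-7/4) = -F + 7/4 = 7/4 - F)
-t(V(-4, -3), -199) = -(7/4 - 1*(-199)) = -(7/4 + 199) = -1*803/4 = -803/4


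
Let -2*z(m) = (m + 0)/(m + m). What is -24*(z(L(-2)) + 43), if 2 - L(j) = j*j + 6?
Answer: -1026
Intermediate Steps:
L(j) = -4 - j² (L(j) = 2 - (j*j + 6) = 2 - (j² + 6) = 2 - (6 + j²) = 2 + (-6 - j²) = -4 - j²)
z(m) = -¼ (z(m) = -(m + 0)/(2*(m + m)) = -m/(2*(2*m)) = -m*1/(2*m)/2 = -½*½ = -¼)
-24*(z(L(-2)) + 43) = -24*(-¼ + 43) = -24*171/4 = -1026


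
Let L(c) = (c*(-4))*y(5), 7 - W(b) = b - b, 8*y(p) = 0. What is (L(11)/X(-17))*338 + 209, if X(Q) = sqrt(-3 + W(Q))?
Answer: 209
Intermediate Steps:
y(p) = 0 (y(p) = (1/8)*0 = 0)
W(b) = 7 (W(b) = 7 - (b - b) = 7 - 1*0 = 7 + 0 = 7)
L(c) = 0 (L(c) = (c*(-4))*0 = -4*c*0 = 0)
X(Q) = 2 (X(Q) = sqrt(-3 + 7) = sqrt(4) = 2)
(L(11)/X(-17))*338 + 209 = (0/2)*338 + 209 = (0*(1/2))*338 + 209 = 0*338 + 209 = 0 + 209 = 209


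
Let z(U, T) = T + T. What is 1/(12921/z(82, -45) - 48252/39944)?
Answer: -74895/10842898 ≈ -0.0069073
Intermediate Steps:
z(U, T) = 2*T
1/(12921/z(82, -45) - 48252/39944) = 1/(12921/((2*(-45))) - 48252/39944) = 1/(12921/(-90) - 48252*1/39944) = 1/(12921*(-1/90) - 12063/9986) = 1/(-4307/30 - 12063/9986) = 1/(-10842898/74895) = -74895/10842898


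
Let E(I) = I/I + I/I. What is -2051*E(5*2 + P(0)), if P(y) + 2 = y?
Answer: -4102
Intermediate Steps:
P(y) = -2 + y
E(I) = 2 (E(I) = 1 + 1 = 2)
-2051*E(5*2 + P(0)) = -2051*2 = -4102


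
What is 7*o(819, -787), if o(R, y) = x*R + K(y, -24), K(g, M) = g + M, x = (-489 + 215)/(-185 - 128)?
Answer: -206059/313 ≈ -658.34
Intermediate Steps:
x = 274/313 (x = -274/(-313) = -274*(-1/313) = 274/313 ≈ 0.87540)
K(g, M) = M + g
o(R, y) = -24 + y + 274*R/313 (o(R, y) = 274*R/313 + (-24 + y) = -24 + y + 274*R/313)
7*o(819, -787) = 7*(-24 - 787 + (274/313)*819) = 7*(-24 - 787 + 224406/313) = 7*(-29437/313) = -206059/313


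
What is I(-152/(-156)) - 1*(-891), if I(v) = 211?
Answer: 1102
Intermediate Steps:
I(-152/(-156)) - 1*(-891) = 211 - 1*(-891) = 211 + 891 = 1102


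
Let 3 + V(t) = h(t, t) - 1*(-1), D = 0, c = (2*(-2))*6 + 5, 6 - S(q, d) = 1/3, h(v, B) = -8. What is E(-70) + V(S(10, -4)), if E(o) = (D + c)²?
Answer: 351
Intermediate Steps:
S(q, d) = 17/3 (S(q, d) = 6 - 1/3 = 6 - 1*⅓ = 6 - ⅓ = 17/3)
c = -19 (c = -4*6 + 5 = -24 + 5 = -19)
V(t) = -10 (V(t) = -3 + (-8 - 1*(-1)) = -3 + (-8 + 1) = -3 - 7 = -10)
E(o) = 361 (E(o) = (0 - 19)² = (-19)² = 361)
E(-70) + V(S(10, -4)) = 361 - 10 = 351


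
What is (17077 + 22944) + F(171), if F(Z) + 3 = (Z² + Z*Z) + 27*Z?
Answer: 103117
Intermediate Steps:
F(Z) = -3 + 2*Z² + 27*Z (F(Z) = -3 + ((Z² + Z*Z) + 27*Z) = -3 + ((Z² + Z²) + 27*Z) = -3 + (2*Z² + 27*Z) = -3 + 2*Z² + 27*Z)
(17077 + 22944) + F(171) = (17077 + 22944) + (-3 + 2*171² + 27*171) = 40021 + (-3 + 2*29241 + 4617) = 40021 + (-3 + 58482 + 4617) = 40021 + 63096 = 103117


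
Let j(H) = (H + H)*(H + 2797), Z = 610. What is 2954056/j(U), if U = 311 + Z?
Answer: 738514/1712139 ≈ 0.43134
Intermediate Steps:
U = 921 (U = 311 + 610 = 921)
j(H) = 2*H*(2797 + H) (j(H) = (2*H)*(2797 + H) = 2*H*(2797 + H))
2954056/j(U) = 2954056/((2*921*(2797 + 921))) = 2954056/((2*921*3718)) = 2954056/6848556 = 2954056*(1/6848556) = 738514/1712139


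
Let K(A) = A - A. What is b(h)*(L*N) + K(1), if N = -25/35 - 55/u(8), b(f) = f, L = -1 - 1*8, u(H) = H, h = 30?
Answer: 57375/28 ≈ 2049.1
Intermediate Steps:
L = -9 (L = -1 - 8 = -9)
N = -425/56 (N = -25/35 - 55/8 = -25*1/35 - 55*1/8 = -5/7 - 55/8 = -425/56 ≈ -7.5893)
K(A) = 0
b(h)*(L*N) + K(1) = 30*(-9*(-425/56)) + 0 = 30*(3825/56) + 0 = 57375/28 + 0 = 57375/28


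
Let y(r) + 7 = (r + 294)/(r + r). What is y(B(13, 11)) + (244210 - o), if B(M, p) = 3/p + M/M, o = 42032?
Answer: 202287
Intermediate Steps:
B(M, p) = 1 + 3/p (B(M, p) = 3/p + 1 = 1 + 3/p)
y(r) = -7 + (294 + r)/(2*r) (y(r) = -7 + (r + 294)/(r + r) = -7 + (294 + r)/((2*r)) = -7 + (294 + r)*(1/(2*r)) = -7 + (294 + r)/(2*r))
y(B(13, 11)) + (244210 - o) = (-13/2 + 147/(((3 + 11)/11))) + (244210 - 1*42032) = (-13/2 + 147/(((1/11)*14))) + (244210 - 42032) = (-13/2 + 147/(14/11)) + 202178 = (-13/2 + 147*(11/14)) + 202178 = (-13/2 + 231/2) + 202178 = 109 + 202178 = 202287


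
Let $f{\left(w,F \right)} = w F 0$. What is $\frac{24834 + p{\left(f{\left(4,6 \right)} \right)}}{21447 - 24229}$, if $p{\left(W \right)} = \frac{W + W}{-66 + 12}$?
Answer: $- \frac{12417}{1391} \approx -8.9267$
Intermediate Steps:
$f{\left(w,F \right)} = 0$ ($f{\left(w,F \right)} = F w 0 = 0$)
$p{\left(W \right)} = - \frac{W}{27}$ ($p{\left(W \right)} = \frac{2 W}{-54} = 2 W \left(- \frac{1}{54}\right) = - \frac{W}{27}$)
$\frac{24834 + p{\left(f{\left(4,6 \right)} \right)}}{21447 - 24229} = \frac{24834 - 0}{21447 - 24229} = \frac{24834 + 0}{-2782} = 24834 \left(- \frac{1}{2782}\right) = - \frac{12417}{1391}$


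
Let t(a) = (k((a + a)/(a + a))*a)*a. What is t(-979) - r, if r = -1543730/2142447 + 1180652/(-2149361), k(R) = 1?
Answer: 4413523166160605821/4604892026367 ≈ 9.5844e+5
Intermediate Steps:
t(a) = a² (t(a) = (1*a)*a = a*a = a²)
r = -5847517391974/4604892026367 (r = -1543730*1/2142447 + 1180652*(-1/2149361) = -1543730/2142447 - 1180652/2149361 = -5847517391974/4604892026367 ≈ -1.2698)
t(-979) - r = (-979)² - 1*(-5847517391974/4604892026367) = 958441 + 5847517391974/4604892026367 = 4413523166160605821/4604892026367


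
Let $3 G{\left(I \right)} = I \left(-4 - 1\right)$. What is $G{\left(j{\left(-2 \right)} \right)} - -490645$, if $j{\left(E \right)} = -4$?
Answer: $\frac{1471955}{3} \approx 4.9065 \cdot 10^{5}$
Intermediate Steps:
$G{\left(I \right)} = - \frac{5 I}{3}$ ($G{\left(I \right)} = \frac{I \left(-4 - 1\right)}{3} = \frac{I \left(-5\right)}{3} = \frac{\left(-5\right) I}{3} = - \frac{5 I}{3}$)
$G{\left(j{\left(-2 \right)} \right)} - -490645 = \left(- \frac{5}{3}\right) \left(-4\right) - -490645 = \frac{20}{3} + 490645 = \frac{1471955}{3}$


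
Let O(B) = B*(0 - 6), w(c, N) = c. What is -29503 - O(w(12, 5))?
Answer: -29431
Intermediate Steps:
O(B) = -6*B (O(B) = B*(-6) = -6*B)
-29503 - O(w(12, 5)) = -29503 - (-6)*12 = -29503 - 1*(-72) = -29503 + 72 = -29431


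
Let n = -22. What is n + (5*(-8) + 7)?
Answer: -55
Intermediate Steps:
n + (5*(-8) + 7) = -22 + (5*(-8) + 7) = -22 + (-40 + 7) = -22 - 33 = -55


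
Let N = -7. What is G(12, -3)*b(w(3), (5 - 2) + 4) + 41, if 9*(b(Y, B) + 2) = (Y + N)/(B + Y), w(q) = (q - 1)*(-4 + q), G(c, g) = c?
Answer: 73/5 ≈ 14.600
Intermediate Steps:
w(q) = (-1 + q)*(-4 + q)
b(Y, B) = -2 + (-7 + Y)/(9*(B + Y)) (b(Y, B) = -2 + ((Y - 7)/(B + Y))/9 = -2 + ((-7 + Y)/(B + Y))/9 = -2 + (-7 + Y)/(9*(B + Y)))
G(12, -3)*b(w(3), (5 - 2) + 4) + 41 = 12*((-7 - 18*((5 - 2) + 4) - 17*(4 + 3**2 - 5*3))/(9*(((5 - 2) + 4) + (4 + 3**2 - 5*3)))) + 41 = 12*((-7 - 18*(3 + 4) - 17*(4 + 9 - 15))/(9*((3 + 4) + (4 + 9 - 15)))) + 41 = 12*((-7 - 18*7 - 17*(-2))/(9*(7 - 2))) + 41 = 12*((1/9)*(-7 - 126 + 34)/5) + 41 = 12*((1/9)*(1/5)*(-99)) + 41 = 12*(-11/5) + 41 = -132/5 + 41 = 73/5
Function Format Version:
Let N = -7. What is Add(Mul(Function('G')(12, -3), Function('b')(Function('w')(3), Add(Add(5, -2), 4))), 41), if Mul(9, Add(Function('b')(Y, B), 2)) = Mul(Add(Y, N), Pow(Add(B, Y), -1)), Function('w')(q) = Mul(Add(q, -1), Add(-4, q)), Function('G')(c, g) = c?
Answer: Rational(73, 5) ≈ 14.600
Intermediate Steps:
Function('w')(q) = Mul(Add(-1, q), Add(-4, q))
Function('b')(Y, B) = Add(-2, Mul(Rational(1, 9), Pow(Add(B, Y), -1), Add(-7, Y))) (Function('b')(Y, B) = Add(-2, Mul(Rational(1, 9), Mul(Add(Y, -7), Pow(Add(B, Y), -1)))) = Add(-2, Mul(Rational(1, 9), Mul(Add(-7, Y), Pow(Add(B, Y), -1)))) = Add(-2, Mul(Rational(1, 9), Mul(Pow(Add(B, Y), -1), Add(-7, Y)))) = Add(-2, Mul(Rational(1, 9), Pow(Add(B, Y), -1), Add(-7, Y))))
Add(Mul(Function('G')(12, -3), Function('b')(Function('w')(3), Add(Add(5, -2), 4))), 41) = Add(Mul(12, Mul(Rational(1, 9), Pow(Add(Add(Add(5, -2), 4), Add(4, Pow(3, 2), Mul(-5, 3))), -1), Add(-7, Mul(-18, Add(Add(5, -2), 4)), Mul(-17, Add(4, Pow(3, 2), Mul(-5, 3)))))), 41) = Add(Mul(12, Mul(Rational(1, 9), Pow(Add(Add(3, 4), Add(4, 9, -15)), -1), Add(-7, Mul(-18, Add(3, 4)), Mul(-17, Add(4, 9, -15))))), 41) = Add(Mul(12, Mul(Rational(1, 9), Pow(Add(7, -2), -1), Add(-7, Mul(-18, 7), Mul(-17, -2)))), 41) = Add(Mul(12, Mul(Rational(1, 9), Pow(5, -1), Add(-7, -126, 34))), 41) = Add(Mul(12, Mul(Rational(1, 9), Rational(1, 5), -99)), 41) = Add(Mul(12, Rational(-11, 5)), 41) = Add(Rational(-132, 5), 41) = Rational(73, 5)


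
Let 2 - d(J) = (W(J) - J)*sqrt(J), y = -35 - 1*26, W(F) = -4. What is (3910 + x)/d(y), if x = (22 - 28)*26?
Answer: 7508/198193 + 213978*I*sqrt(61)/198193 ≈ 0.037882 + 8.4323*I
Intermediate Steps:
y = -61 (y = -35 - 26 = -61)
d(J) = 2 - sqrt(J)*(-4 - J) (d(J) = 2 - (-4 - J)*sqrt(J) = 2 - sqrt(J)*(-4 - J))
x = -156 (x = -6*26 = -156)
(3910 + x)/d(y) = (3910 - 156)/(2 + (-61)**(3/2) + 4*sqrt(-61)) = 3754/(2 - 61*I*sqrt(61) + 4*(I*sqrt(61))) = 3754/(2 - 61*I*sqrt(61) + 4*I*sqrt(61)) = 3754/(2 - 57*I*sqrt(61))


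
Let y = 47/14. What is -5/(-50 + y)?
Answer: 70/653 ≈ 0.10720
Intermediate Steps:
y = 47/14 (y = 47*(1/14) = 47/14 ≈ 3.3571)
-5/(-50 + y) = -5/(-50 + 47/14) = -5/(-653/14) = -14/653*(-5) = 70/653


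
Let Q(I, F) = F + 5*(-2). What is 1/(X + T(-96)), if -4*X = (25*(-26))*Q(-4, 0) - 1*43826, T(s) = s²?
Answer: 2/37095 ≈ 5.3916e-5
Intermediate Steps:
Q(I, F) = -10 + F (Q(I, F) = F - 10 = -10 + F)
X = 18663/2 (X = -((25*(-26))*(-10 + 0) - 1*43826)/4 = -(-650*(-10) - 43826)/4 = -(6500 - 43826)/4 = -¼*(-37326) = 18663/2 ≈ 9331.5)
1/(X + T(-96)) = 1/(18663/2 + (-96)²) = 1/(18663/2 + 9216) = 1/(37095/2) = 2/37095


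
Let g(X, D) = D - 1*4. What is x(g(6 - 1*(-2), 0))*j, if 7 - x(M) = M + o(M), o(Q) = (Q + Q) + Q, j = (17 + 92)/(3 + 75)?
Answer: 2507/78 ≈ 32.141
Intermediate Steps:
j = 109/78 ≈ 1.3974
g(X, D) = -4 + D (g(X, D) = D - 4 = -4 + D)
o(Q) = 3*Q (o(Q) = 2*Q + Q = 3*Q)
x(M) = 7 - 4*M (x(M) = 7 - (M + 3*M) = 7 - 4*M)
x(g(6 - 1*(-2), 0))*j = (7 - 4*(-4 + 0))*(109/78) = (7 - 4*(-4))*(109/78) = (7 + 16)*(109/78) = 23*(109/78) = 2507/78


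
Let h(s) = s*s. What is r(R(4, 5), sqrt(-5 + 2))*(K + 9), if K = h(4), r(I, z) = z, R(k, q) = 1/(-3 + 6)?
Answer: 25*I*sqrt(3) ≈ 43.301*I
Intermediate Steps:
R(k, q) = 1/3
h(s) = s**2
K = 16 (K = 4**2 = 16)
r(R(4, 5), sqrt(-5 + 2))*(K + 9) = sqrt(-5 + 2)*(16 + 9) = sqrt(-3)*25 = (I*sqrt(3))*25 = 25*I*sqrt(3)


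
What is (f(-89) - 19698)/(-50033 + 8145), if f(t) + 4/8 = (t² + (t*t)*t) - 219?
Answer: 1433931/83776 ≈ 17.116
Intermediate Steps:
f(t) = -439/2 + t² + t³ (f(t) = -½ + ((t² + (t*t)*t) - 219) = -½ + ((t² + t²*t) - 219) = -½ + ((t² + t³) - 219) = -½ + (-219 + t² + t³) = -439/2 + t² + t³)
(f(-89) - 19698)/(-50033 + 8145) = ((-439/2 + (-89)² + (-89)³) - 19698)/(-50033 + 8145) = ((-439/2 + 7921 - 704969) - 19698)/(-41888) = (-1394535/2 - 19698)*(-1/41888) = -1433931/2*(-1/41888) = 1433931/83776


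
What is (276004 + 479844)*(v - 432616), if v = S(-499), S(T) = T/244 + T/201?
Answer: -4009290116286958/12261 ≈ -3.2700e+11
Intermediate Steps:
S(T) = 445*T/49044 (S(T) = T*(1/244) + T*(1/201) = T/244 + T/201 = 445*T/49044)
v = -222055/49044 (v = (445/49044)*(-499) = -222055/49044 ≈ -4.5277)
(276004 + 479844)*(v - 432616) = (276004 + 479844)*(-222055/49044 - 432616) = 755848*(-21217441159/49044) = -4009290116286958/12261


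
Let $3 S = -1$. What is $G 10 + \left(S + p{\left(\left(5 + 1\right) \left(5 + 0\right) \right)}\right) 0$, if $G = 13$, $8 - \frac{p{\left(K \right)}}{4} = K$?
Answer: $130$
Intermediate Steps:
$p{\left(K \right)} = 32 - 4 K$
$S = - \frac{1}{3}$ ($S = \frac{1}{3} \left(-1\right) = - \frac{1}{3} \approx -0.33333$)
$G 10 + \left(S + p{\left(\left(5 + 1\right) \left(5 + 0\right) \right)}\right) 0 = 13 \cdot 10 + \left(- \frac{1}{3} + \left(32 - 4 \left(5 + 1\right) \left(5 + 0\right)\right)\right) 0 = 130 + \left(- \frac{1}{3} + \left(32 - 4 \cdot 6 \cdot 5\right)\right) 0 = 130 + \left(- \frac{1}{3} + \left(32 - 120\right)\right) 0 = 130 + \left(- \frac{1}{3} - 88\right) 0 = 130 - 0 = 130 + 0 = 130$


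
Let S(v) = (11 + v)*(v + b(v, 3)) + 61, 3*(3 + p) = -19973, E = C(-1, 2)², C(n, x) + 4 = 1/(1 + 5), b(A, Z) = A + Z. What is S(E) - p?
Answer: 4894915/648 ≈ 7553.9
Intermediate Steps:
C(n, x) = -23/6 (C(n, x) = -4 + 1/(1 + 5) = -4 + 1/6 = -4 + ⅙ = -23/6)
E = 529/36 (E = (-23/6)² = 529/36 ≈ 14.694)
p = -19982/3 (p = -3 + (⅓)*(-19973) = -3 - 19973/3 = -19982/3 ≈ -6660.7)
S(v) = 61 + (3 + 2*v)*(11 + v) (S(v) = (11 + v)*(v + (v + 3)) + 61 = (11 + v)*(v + (3 + v)) + 61 = (11 + v)*(3 + 2*v) + 61 = (3 + 2*v)*(11 + v) + 61 = 61 + (3 + 2*v)*(11 + v))
S(E) - p = (94 + 2*(529/36)² + 25*(529/36)) - 1*(-19982/3) = (94 + 2*(279841/1296) + 13225/36) + 19982/3 = (94 + 279841/648 + 13225/36) + 19982/3 = 578803/648 + 19982/3 = 4894915/648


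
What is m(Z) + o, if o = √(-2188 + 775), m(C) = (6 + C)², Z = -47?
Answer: 1681 + 3*I*√157 ≈ 1681.0 + 37.59*I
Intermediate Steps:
o = 3*I*√157 (o = √(-1413) = 3*I*√157 ≈ 37.59*I)
m(Z) + o = (6 - 47)² + 3*I*√157 = (-41)² + 3*I*√157 = 1681 + 3*I*√157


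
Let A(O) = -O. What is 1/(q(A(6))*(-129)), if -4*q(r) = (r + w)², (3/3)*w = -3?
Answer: 4/10449 ≈ 0.00038281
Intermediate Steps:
w = -3
q(r) = -(-3 + r)²/4 (q(r) = -(r - 3)²/4 = -(-3 + r)²/4)
1/(q(A(6))*(-129)) = 1/(-(-3 - 1*6)²/4*(-129)) = 1/(-(-3 - 6)²/4*(-129)) = 1/(-¼*(-9)²*(-129)) = 1/(-¼*81*(-129)) = 1/(-81/4*(-129)) = 1/(10449/4) = 4/10449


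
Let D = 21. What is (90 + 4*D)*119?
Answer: 20706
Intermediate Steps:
(90 + 4*D)*119 = (90 + 4*21)*119 = (90 + 84)*119 = 174*119 = 20706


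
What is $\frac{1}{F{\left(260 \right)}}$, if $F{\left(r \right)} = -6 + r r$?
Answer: $\frac{1}{67594} \approx 1.4794 \cdot 10^{-5}$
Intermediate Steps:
$F{\left(r \right)} = -6 + r^{2}$
$\frac{1}{F{\left(260 \right)}} = \frac{1}{-6 + 260^{2}} = \frac{1}{-6 + 67600} = \frac{1}{67594}$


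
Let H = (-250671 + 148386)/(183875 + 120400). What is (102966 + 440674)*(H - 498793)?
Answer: -1100112385607872/4057 ≈ -2.7116e+11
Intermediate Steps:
H = -6819/20285 (H = -102285/304275 = -102285*1/304275 = -6819/20285 ≈ -0.33616)
(102966 + 440674)*(H - 498793) = (102966 + 440674)*(-6819/20285 - 498793) = 543640*(-10118022824/20285) = -1100112385607872/4057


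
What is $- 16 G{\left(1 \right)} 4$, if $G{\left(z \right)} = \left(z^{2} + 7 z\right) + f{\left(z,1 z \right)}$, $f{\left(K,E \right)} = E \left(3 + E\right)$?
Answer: $-768$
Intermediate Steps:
$G{\left(z \right)} = z^{2} + 7 z + z \left(3 + z\right)$ ($G{\left(z \right)} = \left(z^{2} + 7 z\right) + 1 z \left(3 + 1 z\right) = \left(z^{2} + 7 z\right) + z \left(3 + z\right) = z^{2} + 7 z + z \left(3 + z\right)$)
$- 16 G{\left(1 \right)} 4 = - 16 \cdot 2 \cdot 1 \left(5 + 1\right) 4 = - 16 \cdot 2 \cdot 1 \cdot 6 \cdot 4 = \left(-16\right) 12 \cdot 4 = \left(-192\right) 4 = -768$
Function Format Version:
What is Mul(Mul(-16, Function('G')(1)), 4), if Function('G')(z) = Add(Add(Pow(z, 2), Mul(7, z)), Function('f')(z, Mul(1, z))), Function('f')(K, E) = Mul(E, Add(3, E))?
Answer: -768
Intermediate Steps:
Function('G')(z) = Add(Pow(z, 2), Mul(7, z), Mul(z, Add(3, z))) (Function('G')(z) = Add(Add(Pow(z, 2), Mul(7, z)), Mul(Mul(1, z), Add(3, Mul(1, z)))) = Add(Add(Pow(z, 2), Mul(7, z)), Mul(z, Add(3, z))) = Add(Pow(z, 2), Mul(7, z), Mul(z, Add(3, z))))
Mul(Mul(-16, Function('G')(1)), 4) = Mul(Mul(-16, Mul(2, 1, Add(5, 1))), 4) = Mul(Mul(-16, Mul(2, 1, 6)), 4) = Mul(Mul(-16, 12), 4) = Mul(-192, 4) = -768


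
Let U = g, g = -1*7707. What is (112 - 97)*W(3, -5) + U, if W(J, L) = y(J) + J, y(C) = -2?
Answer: -7692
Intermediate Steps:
g = -7707
W(J, L) = -2 + J
U = -7707
(112 - 97)*W(3, -5) + U = (112 - 97)*(-2 + 3) - 7707 = 15*1 - 7707 = 15 - 7707 = -7692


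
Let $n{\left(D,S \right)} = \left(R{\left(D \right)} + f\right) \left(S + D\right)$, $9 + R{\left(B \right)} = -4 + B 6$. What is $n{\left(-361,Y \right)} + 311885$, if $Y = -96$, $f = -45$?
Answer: $1328253$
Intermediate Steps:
$R{\left(B \right)} = -13 + 6 B$ ($R{\left(B \right)} = -9 + \left(-4 + B 6\right) = -9 + \left(-4 + 6 B\right) = -13 + 6 B$)
$n{\left(D,S \right)} = \left(-58 + 6 D\right) \left(D + S\right)$ ($n{\left(D,S \right)} = \left(\left(-13 + 6 D\right) - 45\right) \left(S + D\right) = \left(-58 + 6 D\right) \left(D + S\right)$)
$n{\left(-361,Y \right)} + 311885 = \left(\left(-58\right) \left(-361\right) - -5568 + 6 \left(-361\right)^{2} + 6 \left(-361\right) \left(-96\right)\right) + 311885 = \left(20938 + 5568 + 6 \cdot 130321 + 207936\right) + 311885 = \left(20938 + 5568 + 781926 + 207936\right) + 311885 = 1016368 + 311885 = 1328253$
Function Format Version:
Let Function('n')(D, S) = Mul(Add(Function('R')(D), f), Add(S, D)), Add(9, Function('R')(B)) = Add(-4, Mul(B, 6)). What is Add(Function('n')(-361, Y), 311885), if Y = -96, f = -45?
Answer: 1328253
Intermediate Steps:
Function('R')(B) = Add(-13, Mul(6, B)) (Function('R')(B) = Add(-9, Add(-4, Mul(B, 6))) = Add(-9, Add(-4, Mul(6, B))) = Add(-13, Mul(6, B)))
Function('n')(D, S) = Mul(Add(-58, Mul(6, D)), Add(D, S)) (Function('n')(D, S) = Mul(Add(Add(-13, Mul(6, D)), -45), Add(S, D)) = Mul(Add(-58, Mul(6, D)), Add(D, S)))
Add(Function('n')(-361, Y), 311885) = Add(Add(Mul(-58, -361), Mul(-58, -96), Mul(6, Pow(-361, 2)), Mul(6, -361, -96)), 311885) = Add(Add(20938, 5568, Mul(6, 130321), 207936), 311885) = Add(Add(20938, 5568, 781926, 207936), 311885) = Add(1016368, 311885) = 1328253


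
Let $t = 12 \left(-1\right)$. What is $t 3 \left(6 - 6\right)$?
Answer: $0$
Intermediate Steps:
$t = -12$
$t 3 \left(6 - 6\right) = - 12 \cdot 3 \left(6 - 6\right) = - 12 \cdot 3 \cdot 0 = \left(-12\right) 0 = 0$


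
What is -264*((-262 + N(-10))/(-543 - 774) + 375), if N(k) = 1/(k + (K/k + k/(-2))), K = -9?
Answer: -1782847176/17999 ≈ -99053.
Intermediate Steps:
N(k) = 1/(k/2 - 9/k) (N(k) = 1/(k + (-9/k + k/(-2))) = 1/(k + (-9/k + k*(-½))) = 1/(k + (-9/k - k/2)) = 1/(k/2 - 9/k))
-264*((-262 + N(-10))/(-543 - 774) + 375) = -264*((-262 + 2*(-10)/(-18 + (-10)²))/(-543 - 774) + 375) = -264*((-262 + 2*(-10)/(-18 + 100))/(-1317) + 375) = -264*((-262 + 2*(-10)/82)*(-1/1317) + 375) = -264*((-262 + 2*(-10)*(1/82))*(-1/1317) + 375) = -264*((-262 - 10/41)*(-1/1317) + 375) = -264*(-10752/41*(-1/1317) + 375) = -264*(3584/17999 + 375) = -264*6753209/17999 = -1782847176/17999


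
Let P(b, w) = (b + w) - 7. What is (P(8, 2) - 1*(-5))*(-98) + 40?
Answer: -744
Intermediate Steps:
P(b, w) = -7 + b + w
(P(8, 2) - 1*(-5))*(-98) + 40 = ((-7 + 8 + 2) - 1*(-5))*(-98) + 40 = (3 + 5)*(-98) + 40 = 8*(-98) + 40 = -784 + 40 = -744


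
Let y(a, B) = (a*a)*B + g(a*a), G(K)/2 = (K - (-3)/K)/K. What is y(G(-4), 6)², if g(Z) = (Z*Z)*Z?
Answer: 3126802258045489/68719476736 ≈ 45501.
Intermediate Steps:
G(K) = 2*(K + 3/K)/K (G(K) = 2*((K - (-3)/K)/K) = 2*((K + 3/K)/K) = 2*(K + 3/K)/K)
g(Z) = Z³ (g(Z) = Z²*Z = Z³)
y(a, B) = a⁶ + B*a² (y(a, B) = (a*a)*B + (a*a)³ = a²*B + (a²)³ = B*a² + a⁶ = a⁶ + B*a²)
y(G(-4), 6)² = ((2 + 6/(-4)²)²*(6 + (2 + 6/(-4)²)⁴))² = ((2 + 6*(1/16))²*(6 + (2 + 6*(1/16))⁴))² = ((2 + 3/8)²*(6 + (2 + 3/8)⁴))² = ((19/8)²*(6 + (19/8)⁴))² = (361*(6 + 130321/4096)/64)² = ((361/64)*(154897/4096))² = (55917817/262144)² = 3126802258045489/68719476736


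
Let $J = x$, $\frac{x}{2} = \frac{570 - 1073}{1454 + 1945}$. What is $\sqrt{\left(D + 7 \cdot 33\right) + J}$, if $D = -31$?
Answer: $\frac{\sqrt{2307220806}}{3399} \approx 14.132$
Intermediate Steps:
$x = - \frac{1006}{3399}$ ($x = 2 \frac{570 - 1073}{1454 + 1945} = 2 \left(- \frac{503}{3399}\right) = - \frac{1006}{3399} \approx -0.29597$)
$J = - \frac{1006}{3399} \approx -0.29597$
$\sqrt{\left(D + 7 \cdot 33\right) + J} = \sqrt{\left(-31 + 7 \cdot 33\right) - \frac{1006}{3399}} = \sqrt{\left(-31 + 231\right) - \frac{1006}{3399}} = \sqrt{200 - \frac{1006}{3399}} = \sqrt{\frac{678794}{3399}} = \frac{\sqrt{2307220806}}{3399}$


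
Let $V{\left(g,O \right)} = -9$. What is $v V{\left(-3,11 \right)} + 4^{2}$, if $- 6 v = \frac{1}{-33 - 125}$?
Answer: $\frac{5053}{316} \approx 15.991$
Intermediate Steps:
$v = \frac{1}{948}$ ($v = - \frac{1}{6 \left(-33 - 125\right)} = - \frac{1}{6 \left(-158\right)} = \left(- \frac{1}{6}\right) \left(- \frac{1}{158}\right) = \frac{1}{948} \approx 0.0010549$)
$v V{\left(-3,11 \right)} + 4^{2} = \frac{1}{948} \left(-9\right) + 4^{2} = - \frac{3}{316} + 16 = \frac{5053}{316}$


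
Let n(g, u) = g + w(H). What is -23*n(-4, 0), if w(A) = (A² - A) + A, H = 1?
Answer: 69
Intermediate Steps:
w(A) = A²
n(g, u) = 1 + g (n(g, u) = g + 1² = g + 1 = 1 + g)
-23*n(-4, 0) = -23*(1 - 4) = -23*(-3) = 69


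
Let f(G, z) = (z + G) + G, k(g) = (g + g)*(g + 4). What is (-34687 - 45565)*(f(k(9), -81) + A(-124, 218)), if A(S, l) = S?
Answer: -21106276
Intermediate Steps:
k(g) = 2*g*(4 + g) (k(g) = (2*g)*(4 + g) = 2*g*(4 + g))
f(G, z) = z + 2*G (f(G, z) = (G + z) + G = z + 2*G)
(-34687 - 45565)*(f(k(9), -81) + A(-124, 218)) = (-34687 - 45565)*((-81 + 2*(2*9*(4 + 9))) - 124) = -80252*((-81 + 2*(2*9*13)) - 124) = -80252*((-81 + 2*234) - 124) = -80252*((-81 + 468) - 124) = -80252*(387 - 124) = -80252*263 = -21106276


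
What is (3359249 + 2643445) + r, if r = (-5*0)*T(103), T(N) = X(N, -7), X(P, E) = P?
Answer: 6002694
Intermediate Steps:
T(N) = N
r = 0 (r = -5*0*103 = 0*103 = 0)
(3359249 + 2643445) + r = (3359249 + 2643445) + 0 = 6002694 + 0 = 6002694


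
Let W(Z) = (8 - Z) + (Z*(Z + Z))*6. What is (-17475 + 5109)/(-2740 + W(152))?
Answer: -6183/137182 ≈ -0.045071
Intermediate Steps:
W(Z) = 8 - Z + 12*Z² (W(Z) = (8 - Z) + (Z*(2*Z))*6 = (8 - Z) + (2*Z²)*6 = (8 - Z) + 12*Z² = 8 - Z + 12*Z²)
(-17475 + 5109)/(-2740 + W(152)) = (-17475 + 5109)/(-2740 + (8 - 1*152 + 12*152²)) = -12366/(-2740 + (8 - 152 + 12*23104)) = -12366/(-2740 + (8 - 152 + 277248)) = -12366/(-2740 + 277104) = -12366/274364 = -12366*1/274364 = -6183/137182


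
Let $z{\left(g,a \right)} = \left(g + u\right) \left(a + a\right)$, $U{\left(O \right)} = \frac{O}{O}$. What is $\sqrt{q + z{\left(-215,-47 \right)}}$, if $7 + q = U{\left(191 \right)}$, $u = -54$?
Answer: $8 \sqrt{395} \approx 159.0$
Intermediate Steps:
$U{\left(O \right)} = 1$
$z{\left(g,a \right)} = 2 a \left(-54 + g\right)$ ($z{\left(g,a \right)} = \left(g - 54\right) \left(a + a\right) = \left(-54 + g\right) 2 a = 2 a \left(-54 + g\right)$)
$q = -6$ ($q = -7 + 1 = -6$)
$\sqrt{q + z{\left(-215,-47 \right)}} = \sqrt{-6 + 2 \left(-47\right) \left(-54 - 215\right)} = \sqrt{-6 + 2 \left(-47\right) \left(-269\right)} = \sqrt{-6 + 25286} = \sqrt{25280} = 8 \sqrt{395}$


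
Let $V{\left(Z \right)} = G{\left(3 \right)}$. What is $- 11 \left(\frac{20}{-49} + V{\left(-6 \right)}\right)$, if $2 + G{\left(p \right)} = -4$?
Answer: $\frac{3454}{49} \approx 70.49$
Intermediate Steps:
$G{\left(p \right)} = -6$ ($G{\left(p \right)} = -2 - 4 = -6$)
$V{\left(Z \right)} = -6$
$- 11 \left(\frac{20}{-49} + V{\left(-6 \right)}\right) = - 11 \left(\frac{20}{-49} - 6\right) = - 11 \left(20 \left(- \frac{1}{49}\right) - 6\right) = - 11 \left(- \frac{20}{49} - 6\right) = \left(-11\right) \left(- \frac{314}{49}\right) = \frac{3454}{49}$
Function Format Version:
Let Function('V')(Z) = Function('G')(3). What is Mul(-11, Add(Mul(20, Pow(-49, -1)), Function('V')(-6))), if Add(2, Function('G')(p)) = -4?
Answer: Rational(3454, 49) ≈ 70.490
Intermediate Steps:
Function('G')(p) = -6 (Function('G')(p) = Add(-2, -4) = -6)
Function('V')(Z) = -6
Mul(-11, Add(Mul(20, Pow(-49, -1)), Function('V')(-6))) = Mul(-11, Add(Mul(20, Pow(-49, -1)), -6)) = Mul(-11, Add(Mul(20, Rational(-1, 49)), -6)) = Mul(-11, Add(Rational(-20, 49), -6)) = Mul(-11, Rational(-314, 49)) = Rational(3454, 49)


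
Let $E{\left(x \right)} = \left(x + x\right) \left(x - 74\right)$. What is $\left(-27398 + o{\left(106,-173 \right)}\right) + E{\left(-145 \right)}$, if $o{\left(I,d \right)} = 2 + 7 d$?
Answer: $34903$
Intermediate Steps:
$E{\left(x \right)} = 2 x \left(-74 + x\right)$
$\left(-27398 + o{\left(106,-173 \right)}\right) + E{\left(-145 \right)} = \left(-27398 + \left(2 + 7 \left(-173\right)\right)\right) + 2 \left(-145\right) \left(-74 - 145\right) = \left(-27398 + \left(2 - 1211\right)\right) + 2 \left(-145\right) \left(-219\right) = \left(-27398 - 1209\right) + 63510 = -28607 + 63510 = 34903$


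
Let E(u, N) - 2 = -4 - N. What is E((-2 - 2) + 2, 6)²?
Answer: 64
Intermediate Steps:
E(u, N) = -2 - N (E(u, N) = 2 + (-4 - N) = -2 - N)
E((-2 - 2) + 2, 6)² = (-2 - 1*6)² = (-2 - 6)² = (-8)² = 64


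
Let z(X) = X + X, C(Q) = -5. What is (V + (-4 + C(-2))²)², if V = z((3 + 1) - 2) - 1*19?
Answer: 4356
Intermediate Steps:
z(X) = 2*X
V = -15 (V = 2*((3 + 1) - 2) - 1*19 = 2*(4 - 2) - 19 = 2*2 - 19 = 4 - 19 = -15)
(V + (-4 + C(-2))²)² = (-15 + (-4 - 5)²)² = (-15 + (-9)²)² = (-15 + 81)² = 66² = 4356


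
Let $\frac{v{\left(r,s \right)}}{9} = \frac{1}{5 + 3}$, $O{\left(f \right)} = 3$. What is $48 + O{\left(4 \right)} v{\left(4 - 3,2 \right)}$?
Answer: $\frac{411}{8} \approx 51.375$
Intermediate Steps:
$v{\left(r,s \right)} = \frac{9}{8}$ ($v{\left(r,s \right)} = \frac{9}{5 + 3} = \frac{9}{8}$)
$48 + O{\left(4 \right)} v{\left(4 - 3,2 \right)} = 48 + 3 \cdot \frac{9}{8} = 48 + \frac{27}{8} = \frac{411}{8}$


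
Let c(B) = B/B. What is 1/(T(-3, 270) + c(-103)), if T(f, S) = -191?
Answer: -1/190 ≈ -0.0052632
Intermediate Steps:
c(B) = 1
1/(T(-3, 270) + c(-103)) = 1/(-191 + 1) = 1/(-190) = -1/190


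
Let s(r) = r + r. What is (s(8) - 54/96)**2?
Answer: 61009/256 ≈ 238.32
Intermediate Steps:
s(r) = 2*r
(s(8) - 54/96)**2 = (2*8 - 54/96)**2 = (16 - 54*1/96)**2 = (16 - 9/16)**2 = (247/16)**2 = 61009/256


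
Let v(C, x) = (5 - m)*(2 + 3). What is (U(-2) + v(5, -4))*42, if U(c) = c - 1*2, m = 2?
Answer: 462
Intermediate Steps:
U(c) = -2 + c (U(c) = c - 2 = -2 + c)
v(C, x) = 15 (v(C, x) = (5 - 1*2)*(2 + 3) = (5 - 2)*5 = 3*5 = 15)
(U(-2) + v(5, -4))*42 = ((-2 - 2) + 15)*42 = (-4 + 15)*42 = 11*42 = 462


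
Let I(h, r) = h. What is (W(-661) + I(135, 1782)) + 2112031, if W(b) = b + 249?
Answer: 2111754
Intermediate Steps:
W(b) = 249 + b
(W(-661) + I(135, 1782)) + 2112031 = ((249 - 661) + 135) + 2112031 = (-412 + 135) + 2112031 = -277 + 2112031 = 2111754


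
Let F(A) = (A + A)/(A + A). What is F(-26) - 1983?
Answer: -1982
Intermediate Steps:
F(A) = 1 (F(A) = (2*A)/((2*A)) = (2*A)*(1/(2*A)) = 1)
F(-26) - 1983 = 1 - 1983 = -1982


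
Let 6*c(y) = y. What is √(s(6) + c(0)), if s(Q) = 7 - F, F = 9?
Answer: I*√2 ≈ 1.4142*I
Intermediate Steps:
c(y) = y/6
s(Q) = -2 (s(Q) = 7 - 1*9 = 7 - 9 = -2)
√(s(6) + c(0)) = √(-2 + (⅙)*0) = √(-2 + 0) = √(-2) = I*√2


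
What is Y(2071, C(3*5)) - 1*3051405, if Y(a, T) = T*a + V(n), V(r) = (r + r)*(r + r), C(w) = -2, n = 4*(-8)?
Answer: -3051451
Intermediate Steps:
n = -32
V(r) = 4*r**2 (V(r) = (2*r)*(2*r) = 4*r**2)
Y(a, T) = 4096 + T*a (Y(a, T) = T*a + 4*(-32)**2 = T*a + 4*1024 = T*a + 4096 = 4096 + T*a)
Y(2071, C(3*5)) - 1*3051405 = (4096 - 2*2071) - 1*3051405 = (4096 - 4142) - 3051405 = -46 - 3051405 = -3051451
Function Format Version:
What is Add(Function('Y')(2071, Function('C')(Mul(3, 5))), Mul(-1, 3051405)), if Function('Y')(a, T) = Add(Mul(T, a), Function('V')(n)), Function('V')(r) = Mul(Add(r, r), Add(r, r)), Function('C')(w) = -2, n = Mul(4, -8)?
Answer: -3051451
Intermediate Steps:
n = -32
Function('V')(r) = Mul(4, Pow(r, 2)) (Function('V')(r) = Mul(Mul(2, r), Mul(2, r)) = Mul(4, Pow(r, 2)))
Function('Y')(a, T) = Add(4096, Mul(T, a)) (Function('Y')(a, T) = Add(Mul(T, a), Mul(4, Pow(-32, 2))) = Add(Mul(T, a), Mul(4, 1024)) = Add(Mul(T, a), 4096) = Add(4096, Mul(T, a)))
Add(Function('Y')(2071, Function('C')(Mul(3, 5))), Mul(-1, 3051405)) = Add(Add(4096, Mul(-2, 2071)), Mul(-1, 3051405)) = Add(Add(4096, -4142), -3051405) = Add(-46, -3051405) = -3051451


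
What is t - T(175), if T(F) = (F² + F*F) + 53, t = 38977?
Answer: -22326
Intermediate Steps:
T(F) = 53 + 2*F² (T(F) = (F² + F²) + 53 = 2*F² + 53 = 53 + 2*F²)
t - T(175) = 38977 - (53 + 2*175²) = 38977 - (53 + 2*30625) = 38977 - (53 + 61250) = 38977 - 1*61303 = 38977 - 61303 = -22326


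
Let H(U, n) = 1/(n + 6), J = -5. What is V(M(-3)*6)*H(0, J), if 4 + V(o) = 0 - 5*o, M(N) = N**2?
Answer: -274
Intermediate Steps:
H(U, n) = 1/(6 + n)
V(o) = -4 - 5*o (V(o) = -4 + (0 - 5*o) = -4 - 5*o)
V(M(-3)*6)*H(0, J) = (-4 - 5*(-3)**2*6)/(6 - 5) = (-4 - 45*6)/1 = (-4 - 5*54)*1 = (-4 - 270)*1 = -274*1 = -274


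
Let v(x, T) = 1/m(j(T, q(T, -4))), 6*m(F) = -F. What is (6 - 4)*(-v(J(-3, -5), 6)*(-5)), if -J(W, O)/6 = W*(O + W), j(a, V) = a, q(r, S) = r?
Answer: -10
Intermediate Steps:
m(F) = -F/6 (m(F) = (-F)/6 = -F/6)
J(W, O) = -6*W*(O + W)
v(x, T) = -6/T (v(x, T) = 1/(-T/6) = -6/T)
(6 - 4)*(-v(J(-3, -5), 6)*(-5)) = (6 - 4)*(-(-6)/6*(-5)) = 2*(-(-6)/6*(-5)) = 2*(-1*(-1)*(-5)) = 2*(1*(-5)) = 2*(-5) = -10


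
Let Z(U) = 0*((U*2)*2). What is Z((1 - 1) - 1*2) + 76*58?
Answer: 4408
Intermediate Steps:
Z(U) = 0 (Z(U) = 0*((2*U)*2) = 0*(4*U) = 0)
Z((1 - 1) - 1*2) + 76*58 = 0 + 76*58 = 0 + 4408 = 4408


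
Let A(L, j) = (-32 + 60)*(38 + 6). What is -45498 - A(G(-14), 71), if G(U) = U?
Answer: -46730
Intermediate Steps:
A(L, j) = 1232 (A(L, j) = 28*44 = 1232)
-45498 - A(G(-14), 71) = -45498 - 1*1232 = -45498 - 1232 = -46730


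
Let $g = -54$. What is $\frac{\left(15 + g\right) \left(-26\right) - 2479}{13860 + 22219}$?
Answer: $- \frac{1465}{36079} \approx -0.040605$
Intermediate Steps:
$\frac{\left(15 + g\right) \left(-26\right) - 2479}{13860 + 22219} = \frac{\left(15 - 54\right) \left(-26\right) - 2479}{13860 + 22219} = \frac{\left(-39\right) \left(-26\right) - 2479}{36079} = \left(1014 - 2479\right) \frac{1}{36079} = \left(-1465\right) \frac{1}{36079} = - \frac{1465}{36079}$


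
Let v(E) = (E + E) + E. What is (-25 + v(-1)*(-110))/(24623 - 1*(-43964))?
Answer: 305/68587 ≈ 0.0044469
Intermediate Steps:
v(E) = 3*E (v(E) = 2*E + E = 3*E)
(-25 + v(-1)*(-110))/(24623 - 1*(-43964)) = (-25 + (3*(-1))*(-110))/(24623 - 1*(-43964)) = (-25 - 3*(-110))/(24623 + 43964) = (-25 + 330)/68587 = 305*(1/68587) = 305/68587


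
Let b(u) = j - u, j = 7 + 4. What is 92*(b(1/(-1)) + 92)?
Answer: 9568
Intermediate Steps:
j = 11
b(u) = 11 - u
92*(b(1/(-1)) + 92) = 92*((11 - 1/(-1)) + 92) = 92*((11 - 1*(-1)) + 92) = 92*((11 + 1) + 92) = 92*(12 + 92) = 92*104 = 9568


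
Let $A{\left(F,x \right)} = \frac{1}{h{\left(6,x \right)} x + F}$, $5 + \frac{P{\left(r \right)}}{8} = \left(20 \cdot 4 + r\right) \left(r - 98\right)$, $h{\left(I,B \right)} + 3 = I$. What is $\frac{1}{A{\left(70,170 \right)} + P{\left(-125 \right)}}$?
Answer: $\frac{580}{46539201} \approx 1.2463 \cdot 10^{-5}$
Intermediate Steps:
$h{\left(I,B \right)} = -3 + I$
$P{\left(r \right)} = -40 + 8 \left(-98 + r\right) \left(80 + r\right)$ ($P{\left(r \right)} = -40 + 8 \left(20 \cdot 4 + r\right) \left(r - 98\right) = -40 + 8 \left(80 + r\right) \left(-98 + r\right) = -40 + 8 \left(-98 + r\right) \left(80 + r\right)$)
$A{\left(F,x \right)} = \frac{1}{F + 3 x}$ ($A{\left(F,x \right)} = \frac{1}{\left(-3 + 6\right) x + F} = \frac{1}{3 x + F} = \frac{1}{F + 3 x}$)
$\frac{1}{A{\left(70,170 \right)} + P{\left(-125 \right)}} = \frac{1}{\frac{1}{70 + 3 \cdot 170} - \left(44760 - 125000\right)} = \frac{1}{\frac{1}{70 + 510} + \left(-62760 + 18000 + 8 \cdot 15625\right)} = \frac{1}{\frac{1}{580} + \left(-62760 + 18000 + 125000\right)} = \frac{1}{\frac{1}{580} + 80240} = \frac{1}{\frac{46539201}{580}} = \frac{580}{46539201}$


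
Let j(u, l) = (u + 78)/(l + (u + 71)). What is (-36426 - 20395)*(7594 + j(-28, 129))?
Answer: -37110306489/86 ≈ -4.3152e+8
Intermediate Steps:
j(u, l) = (78 + u)/(71 + l + u) (j(u, l) = (78 + u)/(l + (71 + u)) = (78 + u)/(71 + l + u))
(-36426 - 20395)*(7594 + j(-28, 129)) = (-36426 - 20395)*(7594 + (78 - 28)/(71 + 129 - 28)) = -56821*(7594 + 50/172) = -56821*(7594 + (1/172)*50) = -56821*(7594 + 25/86) = -56821*653109/86 = -37110306489/86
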